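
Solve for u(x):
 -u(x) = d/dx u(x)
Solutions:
 u(x) = C1*exp(-x)


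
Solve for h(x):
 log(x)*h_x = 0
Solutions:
 h(x) = C1


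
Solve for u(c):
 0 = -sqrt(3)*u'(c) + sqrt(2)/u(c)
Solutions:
 u(c) = -sqrt(C1 + 6*sqrt(6)*c)/3
 u(c) = sqrt(C1 + 6*sqrt(6)*c)/3


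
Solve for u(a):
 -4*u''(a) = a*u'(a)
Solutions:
 u(a) = C1 + C2*erf(sqrt(2)*a/4)


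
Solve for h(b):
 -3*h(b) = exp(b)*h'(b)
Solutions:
 h(b) = C1*exp(3*exp(-b))


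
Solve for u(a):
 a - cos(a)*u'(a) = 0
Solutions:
 u(a) = C1 + Integral(a/cos(a), a)


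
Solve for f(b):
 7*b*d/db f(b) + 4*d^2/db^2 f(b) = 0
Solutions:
 f(b) = C1 + C2*erf(sqrt(14)*b/4)


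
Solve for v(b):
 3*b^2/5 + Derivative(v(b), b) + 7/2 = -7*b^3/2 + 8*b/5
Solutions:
 v(b) = C1 - 7*b^4/8 - b^3/5 + 4*b^2/5 - 7*b/2


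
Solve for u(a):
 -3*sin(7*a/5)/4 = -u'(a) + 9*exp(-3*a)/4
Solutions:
 u(a) = C1 - 15*cos(7*a/5)/28 - 3*exp(-3*a)/4


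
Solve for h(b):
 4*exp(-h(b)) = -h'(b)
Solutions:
 h(b) = log(C1 - 4*b)


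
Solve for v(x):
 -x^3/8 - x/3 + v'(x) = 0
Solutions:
 v(x) = C1 + x^4/32 + x^2/6


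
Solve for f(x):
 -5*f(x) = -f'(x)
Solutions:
 f(x) = C1*exp(5*x)


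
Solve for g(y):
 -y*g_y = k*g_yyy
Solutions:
 g(y) = C1 + Integral(C2*airyai(y*(-1/k)^(1/3)) + C3*airybi(y*(-1/k)^(1/3)), y)


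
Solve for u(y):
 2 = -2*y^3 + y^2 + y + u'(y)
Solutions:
 u(y) = C1 + y^4/2 - y^3/3 - y^2/2 + 2*y


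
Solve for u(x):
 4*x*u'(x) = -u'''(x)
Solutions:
 u(x) = C1 + Integral(C2*airyai(-2^(2/3)*x) + C3*airybi(-2^(2/3)*x), x)


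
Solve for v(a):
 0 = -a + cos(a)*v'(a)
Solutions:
 v(a) = C1 + Integral(a/cos(a), a)


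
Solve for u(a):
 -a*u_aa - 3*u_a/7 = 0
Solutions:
 u(a) = C1 + C2*a^(4/7)


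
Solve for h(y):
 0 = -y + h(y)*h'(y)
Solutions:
 h(y) = -sqrt(C1 + y^2)
 h(y) = sqrt(C1 + y^2)


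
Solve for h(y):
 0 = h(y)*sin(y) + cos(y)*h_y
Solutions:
 h(y) = C1*cos(y)


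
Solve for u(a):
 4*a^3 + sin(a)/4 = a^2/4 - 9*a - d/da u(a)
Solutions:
 u(a) = C1 - a^4 + a^3/12 - 9*a^2/2 + cos(a)/4


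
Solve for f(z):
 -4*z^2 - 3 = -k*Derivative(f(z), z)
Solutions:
 f(z) = C1 + 4*z^3/(3*k) + 3*z/k


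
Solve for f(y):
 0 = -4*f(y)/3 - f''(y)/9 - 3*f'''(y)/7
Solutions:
 f(y) = C1*exp(y*(-14 + 7*7^(2/3)/(486*sqrt(59098) + 118147)^(1/3) + 7^(1/3)*(486*sqrt(59098) + 118147)^(1/3))/162)*sin(sqrt(3)*7^(1/3)*y*(-(486*sqrt(59098) + 118147)^(1/3) + 7*7^(1/3)/(486*sqrt(59098) + 118147)^(1/3))/162) + C2*exp(y*(-14 + 7*7^(2/3)/(486*sqrt(59098) + 118147)^(1/3) + 7^(1/3)*(486*sqrt(59098) + 118147)^(1/3))/162)*cos(sqrt(3)*7^(1/3)*y*(-(486*sqrt(59098) + 118147)^(1/3) + 7*7^(1/3)/(486*sqrt(59098) + 118147)^(1/3))/162) + C3*exp(-y*(7*7^(2/3)/(486*sqrt(59098) + 118147)^(1/3) + 7 + 7^(1/3)*(486*sqrt(59098) + 118147)^(1/3))/81)


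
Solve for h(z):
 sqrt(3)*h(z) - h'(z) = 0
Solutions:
 h(z) = C1*exp(sqrt(3)*z)


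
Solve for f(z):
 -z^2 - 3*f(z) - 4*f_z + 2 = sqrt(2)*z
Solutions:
 f(z) = C1*exp(-3*z/4) - z^2/3 - sqrt(2)*z/3 + 8*z/9 - 14/27 + 4*sqrt(2)/9


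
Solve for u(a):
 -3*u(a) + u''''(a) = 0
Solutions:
 u(a) = C1*exp(-3^(1/4)*a) + C2*exp(3^(1/4)*a) + C3*sin(3^(1/4)*a) + C4*cos(3^(1/4)*a)


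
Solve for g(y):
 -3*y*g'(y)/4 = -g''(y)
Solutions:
 g(y) = C1 + C2*erfi(sqrt(6)*y/4)


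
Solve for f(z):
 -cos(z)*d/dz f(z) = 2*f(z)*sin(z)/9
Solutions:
 f(z) = C1*cos(z)^(2/9)


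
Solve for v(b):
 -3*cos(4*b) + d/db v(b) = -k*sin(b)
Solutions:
 v(b) = C1 + k*cos(b) + 3*sin(4*b)/4


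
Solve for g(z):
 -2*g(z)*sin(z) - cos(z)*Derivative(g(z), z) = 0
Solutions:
 g(z) = C1*cos(z)^2


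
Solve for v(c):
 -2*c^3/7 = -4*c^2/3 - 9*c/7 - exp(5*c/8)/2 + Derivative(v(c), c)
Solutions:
 v(c) = C1 - c^4/14 + 4*c^3/9 + 9*c^2/14 + 4*exp(5*c/8)/5


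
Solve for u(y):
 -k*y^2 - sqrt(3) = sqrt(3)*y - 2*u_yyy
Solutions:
 u(y) = C1 + C2*y + C3*y^2 + k*y^5/120 + sqrt(3)*y^4/48 + sqrt(3)*y^3/12


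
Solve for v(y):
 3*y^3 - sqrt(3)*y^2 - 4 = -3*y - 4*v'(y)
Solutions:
 v(y) = C1 - 3*y^4/16 + sqrt(3)*y^3/12 - 3*y^2/8 + y


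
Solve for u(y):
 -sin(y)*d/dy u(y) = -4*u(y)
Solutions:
 u(y) = C1*(cos(y)^2 - 2*cos(y) + 1)/(cos(y)^2 + 2*cos(y) + 1)


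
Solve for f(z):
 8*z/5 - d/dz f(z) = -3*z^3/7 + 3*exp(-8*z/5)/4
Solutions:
 f(z) = C1 + 3*z^4/28 + 4*z^2/5 + 15*exp(-8*z/5)/32


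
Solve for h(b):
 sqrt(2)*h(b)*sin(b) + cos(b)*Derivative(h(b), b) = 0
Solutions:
 h(b) = C1*cos(b)^(sqrt(2))


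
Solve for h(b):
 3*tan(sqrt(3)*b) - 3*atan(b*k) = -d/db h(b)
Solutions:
 h(b) = C1 + 3*Piecewise((b*atan(b*k) - log(b^2*k^2 + 1)/(2*k), Ne(k, 0)), (0, True)) + sqrt(3)*log(cos(sqrt(3)*b))


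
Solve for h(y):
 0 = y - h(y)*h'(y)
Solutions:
 h(y) = -sqrt(C1 + y^2)
 h(y) = sqrt(C1 + y^2)


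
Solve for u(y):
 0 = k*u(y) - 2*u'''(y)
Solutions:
 u(y) = C1*exp(2^(2/3)*k^(1/3)*y/2) + C2*exp(2^(2/3)*k^(1/3)*y*(-1 + sqrt(3)*I)/4) + C3*exp(-2^(2/3)*k^(1/3)*y*(1 + sqrt(3)*I)/4)


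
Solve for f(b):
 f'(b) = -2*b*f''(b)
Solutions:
 f(b) = C1 + C2*sqrt(b)


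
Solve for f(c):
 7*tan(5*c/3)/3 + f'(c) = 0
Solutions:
 f(c) = C1 + 7*log(cos(5*c/3))/5


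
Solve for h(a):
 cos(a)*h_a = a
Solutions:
 h(a) = C1 + Integral(a/cos(a), a)


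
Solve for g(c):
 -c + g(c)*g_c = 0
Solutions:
 g(c) = -sqrt(C1 + c^2)
 g(c) = sqrt(C1 + c^2)


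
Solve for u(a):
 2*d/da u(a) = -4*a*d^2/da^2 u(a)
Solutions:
 u(a) = C1 + C2*sqrt(a)


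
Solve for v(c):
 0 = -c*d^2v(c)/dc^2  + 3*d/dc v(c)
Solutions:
 v(c) = C1 + C2*c^4


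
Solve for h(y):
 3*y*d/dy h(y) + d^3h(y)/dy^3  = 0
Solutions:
 h(y) = C1 + Integral(C2*airyai(-3^(1/3)*y) + C3*airybi(-3^(1/3)*y), y)


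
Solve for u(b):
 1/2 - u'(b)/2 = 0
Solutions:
 u(b) = C1 + b


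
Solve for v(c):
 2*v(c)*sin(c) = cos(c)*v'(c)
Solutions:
 v(c) = C1/cos(c)^2


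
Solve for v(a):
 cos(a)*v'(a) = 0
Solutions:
 v(a) = C1


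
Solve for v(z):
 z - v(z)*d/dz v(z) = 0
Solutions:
 v(z) = -sqrt(C1 + z^2)
 v(z) = sqrt(C1 + z^2)


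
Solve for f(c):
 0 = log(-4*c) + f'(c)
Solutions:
 f(c) = C1 - c*log(-c) + c*(1 - 2*log(2))


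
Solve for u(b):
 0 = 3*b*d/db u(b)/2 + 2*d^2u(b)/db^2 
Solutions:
 u(b) = C1 + C2*erf(sqrt(6)*b/4)


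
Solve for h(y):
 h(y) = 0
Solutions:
 h(y) = 0


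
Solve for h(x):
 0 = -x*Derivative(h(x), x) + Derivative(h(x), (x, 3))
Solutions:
 h(x) = C1 + Integral(C2*airyai(x) + C3*airybi(x), x)


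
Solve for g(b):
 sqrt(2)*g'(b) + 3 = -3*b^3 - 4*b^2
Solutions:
 g(b) = C1 - 3*sqrt(2)*b^4/8 - 2*sqrt(2)*b^3/3 - 3*sqrt(2)*b/2


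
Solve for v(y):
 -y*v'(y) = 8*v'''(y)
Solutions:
 v(y) = C1 + Integral(C2*airyai(-y/2) + C3*airybi(-y/2), y)


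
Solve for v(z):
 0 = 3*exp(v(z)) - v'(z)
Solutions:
 v(z) = log(-1/(C1 + 3*z))


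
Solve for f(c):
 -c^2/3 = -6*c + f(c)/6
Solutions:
 f(c) = 2*c*(18 - c)


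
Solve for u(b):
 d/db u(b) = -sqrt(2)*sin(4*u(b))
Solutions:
 u(b) = -acos((-C1 - exp(8*sqrt(2)*b))/(C1 - exp(8*sqrt(2)*b)))/4 + pi/2
 u(b) = acos((-C1 - exp(8*sqrt(2)*b))/(C1 - exp(8*sqrt(2)*b)))/4


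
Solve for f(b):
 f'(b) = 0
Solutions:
 f(b) = C1


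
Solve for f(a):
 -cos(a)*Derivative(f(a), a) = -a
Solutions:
 f(a) = C1 + Integral(a/cos(a), a)


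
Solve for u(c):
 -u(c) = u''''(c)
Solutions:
 u(c) = (C1*sin(sqrt(2)*c/2) + C2*cos(sqrt(2)*c/2))*exp(-sqrt(2)*c/2) + (C3*sin(sqrt(2)*c/2) + C4*cos(sqrt(2)*c/2))*exp(sqrt(2)*c/2)


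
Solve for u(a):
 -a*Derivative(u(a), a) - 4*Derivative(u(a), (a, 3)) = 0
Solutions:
 u(a) = C1 + Integral(C2*airyai(-2^(1/3)*a/2) + C3*airybi(-2^(1/3)*a/2), a)


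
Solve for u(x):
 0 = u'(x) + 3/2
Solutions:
 u(x) = C1 - 3*x/2


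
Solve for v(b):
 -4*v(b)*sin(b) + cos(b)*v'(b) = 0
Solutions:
 v(b) = C1/cos(b)^4


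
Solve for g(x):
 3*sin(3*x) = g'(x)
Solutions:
 g(x) = C1 - cos(3*x)


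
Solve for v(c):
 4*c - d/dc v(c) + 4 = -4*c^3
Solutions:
 v(c) = C1 + c^4 + 2*c^2 + 4*c


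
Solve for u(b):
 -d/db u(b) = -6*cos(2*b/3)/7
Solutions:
 u(b) = C1 + 9*sin(2*b/3)/7


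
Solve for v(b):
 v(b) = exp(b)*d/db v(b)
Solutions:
 v(b) = C1*exp(-exp(-b))


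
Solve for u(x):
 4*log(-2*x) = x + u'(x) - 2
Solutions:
 u(x) = C1 - x^2/2 + 4*x*log(-x) + 2*x*(-1 + 2*log(2))


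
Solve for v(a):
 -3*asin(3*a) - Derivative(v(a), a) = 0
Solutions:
 v(a) = C1 - 3*a*asin(3*a) - sqrt(1 - 9*a^2)


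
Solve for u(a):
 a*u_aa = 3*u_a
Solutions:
 u(a) = C1 + C2*a^4


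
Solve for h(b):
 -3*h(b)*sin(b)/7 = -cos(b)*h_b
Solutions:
 h(b) = C1/cos(b)^(3/7)


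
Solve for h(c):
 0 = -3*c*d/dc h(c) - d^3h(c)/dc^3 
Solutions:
 h(c) = C1 + Integral(C2*airyai(-3^(1/3)*c) + C3*airybi(-3^(1/3)*c), c)


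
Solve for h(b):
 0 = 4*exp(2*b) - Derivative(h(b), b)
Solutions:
 h(b) = C1 + 2*exp(2*b)


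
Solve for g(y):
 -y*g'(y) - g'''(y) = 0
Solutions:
 g(y) = C1 + Integral(C2*airyai(-y) + C3*airybi(-y), y)


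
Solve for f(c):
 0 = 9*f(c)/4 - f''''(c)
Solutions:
 f(c) = C1*exp(-sqrt(6)*c/2) + C2*exp(sqrt(6)*c/2) + C3*sin(sqrt(6)*c/2) + C4*cos(sqrt(6)*c/2)


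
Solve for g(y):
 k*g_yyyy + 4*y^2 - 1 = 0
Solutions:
 g(y) = C1 + C2*y + C3*y^2 + C4*y^3 - y^6/(90*k) + y^4/(24*k)


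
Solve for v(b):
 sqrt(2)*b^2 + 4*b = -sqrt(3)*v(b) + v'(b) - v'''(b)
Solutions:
 v(b) = C1*exp(2^(1/3)*sqrt(3)*b*(2/(sqrt(77) + 9)^(1/3) + 2^(1/3)*(sqrt(77) + 9)^(1/3))/12)*sin(2^(1/3)*b*(-2^(1/3)*(sqrt(77) + 9)^(1/3) + 2/(sqrt(77) + 9)^(1/3))/4) + C2*exp(2^(1/3)*sqrt(3)*b*(2/(sqrt(77) + 9)^(1/3) + 2^(1/3)*(sqrt(77) + 9)^(1/3))/12)*cos(2^(1/3)*b*(-2^(1/3)*(sqrt(77) + 9)^(1/3) + 2/(sqrt(77) + 9)^(1/3))/4) + C3*exp(-2^(1/3)*sqrt(3)*b*(2/(sqrt(77) + 9)^(1/3) + 2^(1/3)*(sqrt(77) + 9)^(1/3))/6) - sqrt(6)*b^2/3 - 4*sqrt(3)*b/3 - 2*sqrt(2)*b/3 - 4/3 - 2*sqrt(6)/9


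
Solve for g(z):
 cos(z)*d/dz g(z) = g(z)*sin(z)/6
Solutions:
 g(z) = C1/cos(z)^(1/6)


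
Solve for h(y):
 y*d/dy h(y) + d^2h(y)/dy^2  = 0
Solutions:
 h(y) = C1 + C2*erf(sqrt(2)*y/2)


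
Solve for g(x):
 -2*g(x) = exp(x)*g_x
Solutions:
 g(x) = C1*exp(2*exp(-x))


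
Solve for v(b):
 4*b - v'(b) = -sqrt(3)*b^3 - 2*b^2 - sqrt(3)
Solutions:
 v(b) = C1 + sqrt(3)*b^4/4 + 2*b^3/3 + 2*b^2 + sqrt(3)*b


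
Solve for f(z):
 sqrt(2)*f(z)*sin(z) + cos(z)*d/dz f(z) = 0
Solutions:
 f(z) = C1*cos(z)^(sqrt(2))


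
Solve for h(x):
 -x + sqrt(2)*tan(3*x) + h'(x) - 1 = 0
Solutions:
 h(x) = C1 + x^2/2 + x + sqrt(2)*log(cos(3*x))/3


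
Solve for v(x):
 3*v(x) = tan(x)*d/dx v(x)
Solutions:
 v(x) = C1*sin(x)^3


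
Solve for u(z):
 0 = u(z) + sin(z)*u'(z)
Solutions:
 u(z) = C1*sqrt(cos(z) + 1)/sqrt(cos(z) - 1)


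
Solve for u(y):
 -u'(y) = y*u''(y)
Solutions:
 u(y) = C1 + C2*log(y)


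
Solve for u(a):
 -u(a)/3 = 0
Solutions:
 u(a) = 0


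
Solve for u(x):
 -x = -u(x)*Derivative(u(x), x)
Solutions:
 u(x) = -sqrt(C1 + x^2)
 u(x) = sqrt(C1 + x^2)


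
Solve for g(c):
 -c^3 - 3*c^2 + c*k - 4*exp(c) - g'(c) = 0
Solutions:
 g(c) = C1 - c^4/4 - c^3 + c^2*k/2 - 4*exp(c)


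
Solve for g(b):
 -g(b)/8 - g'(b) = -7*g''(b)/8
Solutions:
 g(b) = C1*exp(b*(4 - sqrt(23))/7) + C2*exp(b*(4 + sqrt(23))/7)


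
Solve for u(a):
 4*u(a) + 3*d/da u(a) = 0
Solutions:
 u(a) = C1*exp(-4*a/3)


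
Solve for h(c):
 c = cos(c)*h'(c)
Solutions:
 h(c) = C1 + Integral(c/cos(c), c)


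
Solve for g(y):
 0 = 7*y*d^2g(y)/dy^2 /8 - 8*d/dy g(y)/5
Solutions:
 g(y) = C1 + C2*y^(99/35)


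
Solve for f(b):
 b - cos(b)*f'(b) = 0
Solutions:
 f(b) = C1 + Integral(b/cos(b), b)


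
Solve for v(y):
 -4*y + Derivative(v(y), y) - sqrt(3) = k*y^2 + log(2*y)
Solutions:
 v(y) = C1 + k*y^3/3 + 2*y^2 + y*log(y) - y + y*log(2) + sqrt(3)*y


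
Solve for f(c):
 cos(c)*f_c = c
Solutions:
 f(c) = C1 + Integral(c/cos(c), c)


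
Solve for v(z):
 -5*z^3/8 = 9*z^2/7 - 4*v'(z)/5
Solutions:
 v(z) = C1 + 25*z^4/128 + 15*z^3/28


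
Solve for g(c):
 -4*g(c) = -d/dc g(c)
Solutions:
 g(c) = C1*exp(4*c)


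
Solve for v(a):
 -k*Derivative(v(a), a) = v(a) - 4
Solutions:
 v(a) = C1*exp(-a/k) + 4


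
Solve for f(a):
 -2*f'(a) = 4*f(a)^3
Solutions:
 f(a) = -sqrt(2)*sqrt(-1/(C1 - 2*a))/2
 f(a) = sqrt(2)*sqrt(-1/(C1 - 2*a))/2


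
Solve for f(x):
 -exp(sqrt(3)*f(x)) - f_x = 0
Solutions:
 f(x) = sqrt(3)*(2*log(1/(C1 + x)) - log(3))/6


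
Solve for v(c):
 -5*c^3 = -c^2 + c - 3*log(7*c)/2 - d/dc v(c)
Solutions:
 v(c) = C1 + 5*c^4/4 - c^3/3 + c^2/2 - 3*c*log(c)/2 - 3*c*log(7)/2 + 3*c/2


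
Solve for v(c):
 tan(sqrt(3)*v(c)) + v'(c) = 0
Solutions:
 v(c) = sqrt(3)*(pi - asin(C1*exp(-sqrt(3)*c)))/3
 v(c) = sqrt(3)*asin(C1*exp(-sqrt(3)*c))/3


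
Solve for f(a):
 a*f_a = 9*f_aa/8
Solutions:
 f(a) = C1 + C2*erfi(2*a/3)


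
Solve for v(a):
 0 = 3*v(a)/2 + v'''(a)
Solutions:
 v(a) = C3*exp(-2^(2/3)*3^(1/3)*a/2) + (C1*sin(2^(2/3)*3^(5/6)*a/4) + C2*cos(2^(2/3)*3^(5/6)*a/4))*exp(2^(2/3)*3^(1/3)*a/4)


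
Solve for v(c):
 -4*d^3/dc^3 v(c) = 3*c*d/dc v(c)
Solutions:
 v(c) = C1 + Integral(C2*airyai(-6^(1/3)*c/2) + C3*airybi(-6^(1/3)*c/2), c)


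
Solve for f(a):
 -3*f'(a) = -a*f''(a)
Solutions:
 f(a) = C1 + C2*a^4


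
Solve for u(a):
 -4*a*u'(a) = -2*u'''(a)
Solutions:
 u(a) = C1 + Integral(C2*airyai(2^(1/3)*a) + C3*airybi(2^(1/3)*a), a)


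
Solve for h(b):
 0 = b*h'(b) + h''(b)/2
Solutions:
 h(b) = C1 + C2*erf(b)


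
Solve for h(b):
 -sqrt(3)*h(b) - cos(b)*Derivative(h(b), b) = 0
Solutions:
 h(b) = C1*(sin(b) - 1)^(sqrt(3)/2)/(sin(b) + 1)^(sqrt(3)/2)


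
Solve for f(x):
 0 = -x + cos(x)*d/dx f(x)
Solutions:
 f(x) = C1 + Integral(x/cos(x), x)


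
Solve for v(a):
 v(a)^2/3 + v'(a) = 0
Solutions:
 v(a) = 3/(C1 + a)


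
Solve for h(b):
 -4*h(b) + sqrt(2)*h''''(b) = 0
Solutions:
 h(b) = C1*exp(-2^(3/8)*b) + C2*exp(2^(3/8)*b) + C3*sin(2^(3/8)*b) + C4*cos(2^(3/8)*b)


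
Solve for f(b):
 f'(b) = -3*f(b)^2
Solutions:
 f(b) = 1/(C1 + 3*b)


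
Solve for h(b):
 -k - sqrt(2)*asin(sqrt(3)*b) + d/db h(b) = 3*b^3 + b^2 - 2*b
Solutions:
 h(b) = C1 + 3*b^4/4 + b^3/3 - b^2 + b*k + sqrt(2)*(b*asin(sqrt(3)*b) + sqrt(3)*sqrt(1 - 3*b^2)/3)


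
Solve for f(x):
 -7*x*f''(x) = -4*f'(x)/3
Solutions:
 f(x) = C1 + C2*x^(25/21)


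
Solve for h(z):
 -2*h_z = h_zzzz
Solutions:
 h(z) = C1 + C4*exp(-2^(1/3)*z) + (C2*sin(2^(1/3)*sqrt(3)*z/2) + C3*cos(2^(1/3)*sqrt(3)*z/2))*exp(2^(1/3)*z/2)


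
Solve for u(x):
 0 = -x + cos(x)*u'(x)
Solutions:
 u(x) = C1 + Integral(x/cos(x), x)


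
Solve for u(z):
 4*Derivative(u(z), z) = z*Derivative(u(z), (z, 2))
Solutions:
 u(z) = C1 + C2*z^5


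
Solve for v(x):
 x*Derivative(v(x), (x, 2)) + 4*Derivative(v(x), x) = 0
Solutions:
 v(x) = C1 + C2/x^3


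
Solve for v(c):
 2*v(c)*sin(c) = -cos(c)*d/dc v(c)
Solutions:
 v(c) = C1*cos(c)^2


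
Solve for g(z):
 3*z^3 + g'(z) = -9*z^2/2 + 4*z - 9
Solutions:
 g(z) = C1 - 3*z^4/4 - 3*z^3/2 + 2*z^2 - 9*z


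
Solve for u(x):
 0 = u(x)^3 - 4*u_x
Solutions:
 u(x) = -sqrt(2)*sqrt(-1/(C1 + x))
 u(x) = sqrt(2)*sqrt(-1/(C1 + x))


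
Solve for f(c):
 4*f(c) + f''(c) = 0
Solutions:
 f(c) = C1*sin(2*c) + C2*cos(2*c)


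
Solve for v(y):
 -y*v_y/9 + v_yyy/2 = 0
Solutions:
 v(y) = C1 + Integral(C2*airyai(6^(1/3)*y/3) + C3*airybi(6^(1/3)*y/3), y)


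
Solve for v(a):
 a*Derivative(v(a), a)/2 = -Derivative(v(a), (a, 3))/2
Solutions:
 v(a) = C1 + Integral(C2*airyai(-a) + C3*airybi(-a), a)


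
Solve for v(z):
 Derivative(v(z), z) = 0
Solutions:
 v(z) = C1


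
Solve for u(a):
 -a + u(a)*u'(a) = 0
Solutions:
 u(a) = -sqrt(C1 + a^2)
 u(a) = sqrt(C1 + a^2)


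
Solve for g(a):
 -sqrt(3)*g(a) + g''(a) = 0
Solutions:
 g(a) = C1*exp(-3^(1/4)*a) + C2*exp(3^(1/4)*a)


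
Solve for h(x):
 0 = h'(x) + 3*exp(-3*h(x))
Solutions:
 h(x) = log(C1 - 9*x)/3
 h(x) = log((-3^(1/3) - 3^(5/6)*I)*(C1 - 3*x)^(1/3)/2)
 h(x) = log((-3^(1/3) + 3^(5/6)*I)*(C1 - 3*x)^(1/3)/2)


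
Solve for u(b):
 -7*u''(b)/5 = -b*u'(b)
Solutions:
 u(b) = C1 + C2*erfi(sqrt(70)*b/14)


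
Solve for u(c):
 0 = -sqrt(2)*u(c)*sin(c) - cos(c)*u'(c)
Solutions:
 u(c) = C1*cos(c)^(sqrt(2))


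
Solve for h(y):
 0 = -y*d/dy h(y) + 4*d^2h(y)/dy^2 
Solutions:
 h(y) = C1 + C2*erfi(sqrt(2)*y/4)


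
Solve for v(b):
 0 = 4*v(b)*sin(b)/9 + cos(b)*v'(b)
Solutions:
 v(b) = C1*cos(b)^(4/9)


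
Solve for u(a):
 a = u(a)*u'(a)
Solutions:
 u(a) = -sqrt(C1 + a^2)
 u(a) = sqrt(C1 + a^2)


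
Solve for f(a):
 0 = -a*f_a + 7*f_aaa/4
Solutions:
 f(a) = C1 + Integral(C2*airyai(14^(2/3)*a/7) + C3*airybi(14^(2/3)*a/7), a)


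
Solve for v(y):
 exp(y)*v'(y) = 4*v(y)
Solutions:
 v(y) = C1*exp(-4*exp(-y))


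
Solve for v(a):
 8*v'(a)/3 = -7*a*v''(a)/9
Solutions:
 v(a) = C1 + C2/a^(17/7)


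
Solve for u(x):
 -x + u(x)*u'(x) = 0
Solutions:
 u(x) = -sqrt(C1 + x^2)
 u(x) = sqrt(C1 + x^2)


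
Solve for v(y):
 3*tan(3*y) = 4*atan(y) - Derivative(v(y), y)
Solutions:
 v(y) = C1 + 4*y*atan(y) - 2*log(y^2 + 1) + log(cos(3*y))


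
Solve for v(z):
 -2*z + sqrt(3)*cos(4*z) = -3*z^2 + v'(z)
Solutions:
 v(z) = C1 + z^3 - z^2 + sqrt(3)*sin(4*z)/4


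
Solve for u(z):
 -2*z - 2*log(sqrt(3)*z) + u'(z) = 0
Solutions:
 u(z) = C1 + z^2 + 2*z*log(z) - 2*z + z*log(3)


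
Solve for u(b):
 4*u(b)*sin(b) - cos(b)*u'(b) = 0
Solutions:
 u(b) = C1/cos(b)^4


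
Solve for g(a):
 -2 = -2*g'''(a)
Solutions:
 g(a) = C1 + C2*a + C3*a^2 + a^3/6


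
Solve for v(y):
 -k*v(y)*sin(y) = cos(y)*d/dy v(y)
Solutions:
 v(y) = C1*exp(k*log(cos(y)))


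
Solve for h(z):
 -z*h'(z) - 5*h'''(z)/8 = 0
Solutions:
 h(z) = C1 + Integral(C2*airyai(-2*5^(2/3)*z/5) + C3*airybi(-2*5^(2/3)*z/5), z)


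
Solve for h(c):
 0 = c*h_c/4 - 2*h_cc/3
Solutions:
 h(c) = C1 + C2*erfi(sqrt(3)*c/4)


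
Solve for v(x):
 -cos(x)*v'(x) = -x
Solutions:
 v(x) = C1 + Integral(x/cos(x), x)


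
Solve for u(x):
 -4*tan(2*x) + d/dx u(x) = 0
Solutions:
 u(x) = C1 - 2*log(cos(2*x))


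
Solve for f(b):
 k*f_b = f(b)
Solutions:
 f(b) = C1*exp(b/k)


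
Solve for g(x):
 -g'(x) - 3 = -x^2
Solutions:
 g(x) = C1 + x^3/3 - 3*x


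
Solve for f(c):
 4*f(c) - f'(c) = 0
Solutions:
 f(c) = C1*exp(4*c)


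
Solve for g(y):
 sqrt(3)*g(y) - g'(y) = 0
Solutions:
 g(y) = C1*exp(sqrt(3)*y)


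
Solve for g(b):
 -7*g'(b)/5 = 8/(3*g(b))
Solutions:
 g(b) = -sqrt(C1 - 1680*b)/21
 g(b) = sqrt(C1 - 1680*b)/21


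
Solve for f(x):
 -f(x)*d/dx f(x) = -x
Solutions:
 f(x) = -sqrt(C1 + x^2)
 f(x) = sqrt(C1 + x^2)


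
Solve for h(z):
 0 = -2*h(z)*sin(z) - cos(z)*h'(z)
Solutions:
 h(z) = C1*cos(z)^2


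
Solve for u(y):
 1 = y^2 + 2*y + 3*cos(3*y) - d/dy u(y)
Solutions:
 u(y) = C1 + y^3/3 + y^2 - y + sin(3*y)


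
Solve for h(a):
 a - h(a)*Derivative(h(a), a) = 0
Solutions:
 h(a) = -sqrt(C1 + a^2)
 h(a) = sqrt(C1 + a^2)


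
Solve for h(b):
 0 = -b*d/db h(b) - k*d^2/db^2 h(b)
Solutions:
 h(b) = C1 + C2*sqrt(k)*erf(sqrt(2)*b*sqrt(1/k)/2)


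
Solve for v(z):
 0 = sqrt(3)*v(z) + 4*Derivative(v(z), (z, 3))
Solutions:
 v(z) = C3*exp(-2^(1/3)*3^(1/6)*z/2) + (C1*sin(2^(1/3)*3^(2/3)*z/4) + C2*cos(2^(1/3)*3^(2/3)*z/4))*exp(2^(1/3)*3^(1/6)*z/4)


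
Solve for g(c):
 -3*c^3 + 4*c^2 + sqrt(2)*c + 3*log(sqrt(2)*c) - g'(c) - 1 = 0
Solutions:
 g(c) = C1 - 3*c^4/4 + 4*c^3/3 + sqrt(2)*c^2/2 + 3*c*log(c) - 4*c + 3*c*log(2)/2


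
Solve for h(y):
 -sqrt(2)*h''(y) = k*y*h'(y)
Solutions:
 h(y) = Piecewise((-2^(3/4)*sqrt(pi)*C1*erf(2^(1/4)*sqrt(k)*y/2)/(2*sqrt(k)) - C2, (k > 0) | (k < 0)), (-C1*y - C2, True))


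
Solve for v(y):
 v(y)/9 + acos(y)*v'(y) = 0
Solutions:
 v(y) = C1*exp(-Integral(1/acos(y), y)/9)


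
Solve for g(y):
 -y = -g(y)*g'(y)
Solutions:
 g(y) = -sqrt(C1 + y^2)
 g(y) = sqrt(C1 + y^2)


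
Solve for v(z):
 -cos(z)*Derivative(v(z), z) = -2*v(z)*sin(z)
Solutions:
 v(z) = C1/cos(z)^2


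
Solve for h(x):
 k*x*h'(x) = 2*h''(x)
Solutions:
 h(x) = Piecewise((-sqrt(pi)*C1*erf(x*sqrt(-k)/2)/sqrt(-k) - C2, (k > 0) | (k < 0)), (-C1*x - C2, True))


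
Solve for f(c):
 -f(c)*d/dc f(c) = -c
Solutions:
 f(c) = -sqrt(C1 + c^2)
 f(c) = sqrt(C1 + c^2)


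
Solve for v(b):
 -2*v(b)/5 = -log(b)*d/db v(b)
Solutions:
 v(b) = C1*exp(2*li(b)/5)


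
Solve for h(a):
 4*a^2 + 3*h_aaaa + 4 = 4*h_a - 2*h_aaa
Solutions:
 h(a) = C1 + C2*exp(-a*(2*2^(2/3)/(9*sqrt(705) + 239)^(1/3) + 4 + 2^(1/3)*(9*sqrt(705) + 239)^(1/3))/18)*sin(2^(1/3)*sqrt(3)*a*(-(9*sqrt(705) + 239)^(1/3) + 2*2^(1/3)/(9*sqrt(705) + 239)^(1/3))/18) + C3*exp(-a*(2*2^(2/3)/(9*sqrt(705) + 239)^(1/3) + 4 + 2^(1/3)*(9*sqrt(705) + 239)^(1/3))/18)*cos(2^(1/3)*sqrt(3)*a*(-(9*sqrt(705) + 239)^(1/3) + 2*2^(1/3)/(9*sqrt(705) + 239)^(1/3))/18) + C4*exp(a*(-2 + 2*2^(2/3)/(9*sqrt(705) + 239)^(1/3) + 2^(1/3)*(9*sqrt(705) + 239)^(1/3))/9) + a^3/3 + 2*a


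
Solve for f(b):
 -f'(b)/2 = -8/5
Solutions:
 f(b) = C1 + 16*b/5


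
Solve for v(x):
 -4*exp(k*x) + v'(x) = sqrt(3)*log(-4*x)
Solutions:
 v(x) = C1 + sqrt(3)*x*log(-x) + sqrt(3)*x*(-1 + 2*log(2)) + Piecewise((4*exp(k*x)/k, Ne(k, 0)), (4*x, True))


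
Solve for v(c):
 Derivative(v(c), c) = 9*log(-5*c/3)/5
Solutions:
 v(c) = C1 + 9*c*log(-c)/5 + 9*c*(-log(3) - 1 + log(5))/5


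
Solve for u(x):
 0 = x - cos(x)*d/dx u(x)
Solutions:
 u(x) = C1 + Integral(x/cos(x), x)


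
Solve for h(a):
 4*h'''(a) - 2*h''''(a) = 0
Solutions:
 h(a) = C1 + C2*a + C3*a^2 + C4*exp(2*a)


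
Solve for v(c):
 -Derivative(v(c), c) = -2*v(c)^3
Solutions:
 v(c) = -sqrt(2)*sqrt(-1/(C1 + 2*c))/2
 v(c) = sqrt(2)*sqrt(-1/(C1 + 2*c))/2


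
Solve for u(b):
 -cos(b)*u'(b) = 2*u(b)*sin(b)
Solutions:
 u(b) = C1*cos(b)^2


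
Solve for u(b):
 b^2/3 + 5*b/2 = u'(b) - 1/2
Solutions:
 u(b) = C1 + b^3/9 + 5*b^2/4 + b/2


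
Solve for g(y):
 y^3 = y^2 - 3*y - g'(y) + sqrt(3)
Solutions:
 g(y) = C1 - y^4/4 + y^3/3 - 3*y^2/2 + sqrt(3)*y


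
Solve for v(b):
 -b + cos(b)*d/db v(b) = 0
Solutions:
 v(b) = C1 + Integral(b/cos(b), b)


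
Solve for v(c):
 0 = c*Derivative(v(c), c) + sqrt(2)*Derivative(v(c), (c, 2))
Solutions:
 v(c) = C1 + C2*erf(2^(1/4)*c/2)


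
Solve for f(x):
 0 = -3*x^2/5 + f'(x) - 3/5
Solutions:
 f(x) = C1 + x^3/5 + 3*x/5


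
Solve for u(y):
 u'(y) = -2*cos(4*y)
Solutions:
 u(y) = C1 - sin(4*y)/2


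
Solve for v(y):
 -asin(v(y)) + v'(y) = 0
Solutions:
 Integral(1/asin(_y), (_y, v(y))) = C1 + y


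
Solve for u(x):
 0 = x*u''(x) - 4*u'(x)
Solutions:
 u(x) = C1 + C2*x^5


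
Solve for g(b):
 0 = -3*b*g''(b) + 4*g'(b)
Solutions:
 g(b) = C1 + C2*b^(7/3)


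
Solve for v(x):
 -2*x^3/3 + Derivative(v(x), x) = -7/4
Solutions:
 v(x) = C1 + x^4/6 - 7*x/4


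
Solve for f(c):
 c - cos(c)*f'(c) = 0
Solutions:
 f(c) = C1 + Integral(c/cos(c), c)


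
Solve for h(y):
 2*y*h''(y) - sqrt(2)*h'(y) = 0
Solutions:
 h(y) = C1 + C2*y^(sqrt(2)/2 + 1)


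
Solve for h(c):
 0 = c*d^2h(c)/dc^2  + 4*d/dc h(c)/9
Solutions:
 h(c) = C1 + C2*c^(5/9)


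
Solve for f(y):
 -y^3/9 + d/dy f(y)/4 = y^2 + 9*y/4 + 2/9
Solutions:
 f(y) = C1 + y^4/9 + 4*y^3/3 + 9*y^2/2 + 8*y/9


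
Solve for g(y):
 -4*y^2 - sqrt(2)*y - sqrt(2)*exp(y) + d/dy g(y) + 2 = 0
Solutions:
 g(y) = C1 + 4*y^3/3 + sqrt(2)*y^2/2 - 2*y + sqrt(2)*exp(y)


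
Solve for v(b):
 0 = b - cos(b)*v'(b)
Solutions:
 v(b) = C1 + Integral(b/cos(b), b)


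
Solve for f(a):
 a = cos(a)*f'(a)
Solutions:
 f(a) = C1 + Integral(a/cos(a), a)


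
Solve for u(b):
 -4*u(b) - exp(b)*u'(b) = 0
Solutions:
 u(b) = C1*exp(4*exp(-b))


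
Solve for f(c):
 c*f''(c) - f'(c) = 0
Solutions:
 f(c) = C1 + C2*c^2


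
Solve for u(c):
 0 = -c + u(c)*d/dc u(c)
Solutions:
 u(c) = -sqrt(C1 + c^2)
 u(c) = sqrt(C1 + c^2)


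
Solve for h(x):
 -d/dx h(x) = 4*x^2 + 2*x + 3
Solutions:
 h(x) = C1 - 4*x^3/3 - x^2 - 3*x


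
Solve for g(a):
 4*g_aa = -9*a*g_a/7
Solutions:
 g(a) = C1 + C2*erf(3*sqrt(14)*a/28)


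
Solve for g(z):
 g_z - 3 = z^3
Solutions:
 g(z) = C1 + z^4/4 + 3*z


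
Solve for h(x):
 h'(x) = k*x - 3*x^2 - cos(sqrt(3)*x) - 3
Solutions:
 h(x) = C1 + k*x^2/2 - x^3 - 3*x - sqrt(3)*sin(sqrt(3)*x)/3


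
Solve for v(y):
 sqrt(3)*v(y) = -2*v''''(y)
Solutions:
 v(y) = (C1*sin(2^(1/4)*3^(1/8)*y/2) + C2*cos(2^(1/4)*3^(1/8)*y/2))*exp(-2^(1/4)*3^(1/8)*y/2) + (C3*sin(2^(1/4)*3^(1/8)*y/2) + C4*cos(2^(1/4)*3^(1/8)*y/2))*exp(2^(1/4)*3^(1/8)*y/2)


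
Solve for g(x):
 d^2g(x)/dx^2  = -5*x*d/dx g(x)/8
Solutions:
 g(x) = C1 + C2*erf(sqrt(5)*x/4)


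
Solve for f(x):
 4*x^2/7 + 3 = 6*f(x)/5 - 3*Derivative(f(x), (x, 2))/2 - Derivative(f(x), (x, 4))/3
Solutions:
 f(x) = C1*exp(-sqrt(15)*x*sqrt(-15 + sqrt(385))/10) + C2*exp(sqrt(15)*x*sqrt(-15 + sqrt(385))/10) + C3*sin(sqrt(15)*x*sqrt(15 + sqrt(385))/10) + C4*cos(sqrt(15)*x*sqrt(15 + sqrt(385))/10) + 10*x^2/21 + 155/42


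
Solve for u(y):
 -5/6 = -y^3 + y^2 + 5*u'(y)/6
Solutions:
 u(y) = C1 + 3*y^4/10 - 2*y^3/5 - y


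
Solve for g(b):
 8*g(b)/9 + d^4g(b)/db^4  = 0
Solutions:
 g(b) = (C1*sin(2^(1/4)*sqrt(3)*b/3) + C2*cos(2^(1/4)*sqrt(3)*b/3))*exp(-2^(1/4)*sqrt(3)*b/3) + (C3*sin(2^(1/4)*sqrt(3)*b/3) + C4*cos(2^(1/4)*sqrt(3)*b/3))*exp(2^(1/4)*sqrt(3)*b/3)


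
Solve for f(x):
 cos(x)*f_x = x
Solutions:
 f(x) = C1 + Integral(x/cos(x), x)


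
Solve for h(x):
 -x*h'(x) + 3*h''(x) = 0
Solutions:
 h(x) = C1 + C2*erfi(sqrt(6)*x/6)


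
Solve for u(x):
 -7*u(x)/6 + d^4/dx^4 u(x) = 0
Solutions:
 u(x) = C1*exp(-6^(3/4)*7^(1/4)*x/6) + C2*exp(6^(3/4)*7^(1/4)*x/6) + C3*sin(6^(3/4)*7^(1/4)*x/6) + C4*cos(6^(3/4)*7^(1/4)*x/6)


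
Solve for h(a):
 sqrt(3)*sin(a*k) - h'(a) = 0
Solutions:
 h(a) = C1 - sqrt(3)*cos(a*k)/k


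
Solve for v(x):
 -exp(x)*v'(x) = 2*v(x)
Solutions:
 v(x) = C1*exp(2*exp(-x))


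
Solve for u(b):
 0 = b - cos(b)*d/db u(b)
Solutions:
 u(b) = C1 + Integral(b/cos(b), b)


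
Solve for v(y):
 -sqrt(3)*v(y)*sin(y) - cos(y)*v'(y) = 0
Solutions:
 v(y) = C1*cos(y)^(sqrt(3))


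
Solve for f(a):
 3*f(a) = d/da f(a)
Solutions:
 f(a) = C1*exp(3*a)


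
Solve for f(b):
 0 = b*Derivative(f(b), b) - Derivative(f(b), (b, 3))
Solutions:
 f(b) = C1 + Integral(C2*airyai(b) + C3*airybi(b), b)


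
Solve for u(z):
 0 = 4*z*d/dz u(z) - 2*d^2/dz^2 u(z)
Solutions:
 u(z) = C1 + C2*erfi(z)


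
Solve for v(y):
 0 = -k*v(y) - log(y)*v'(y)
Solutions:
 v(y) = C1*exp(-k*li(y))


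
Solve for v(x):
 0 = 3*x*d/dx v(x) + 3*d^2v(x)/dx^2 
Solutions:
 v(x) = C1 + C2*erf(sqrt(2)*x/2)


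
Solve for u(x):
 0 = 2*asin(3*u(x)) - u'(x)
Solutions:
 Integral(1/asin(3*_y), (_y, u(x))) = C1 + 2*x


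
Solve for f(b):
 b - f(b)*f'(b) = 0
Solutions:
 f(b) = -sqrt(C1 + b^2)
 f(b) = sqrt(C1 + b^2)


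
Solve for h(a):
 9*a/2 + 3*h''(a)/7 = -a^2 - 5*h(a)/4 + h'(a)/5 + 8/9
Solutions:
 h(a) = -4*a^2/5 - 482*a/125 + (C1*sin(2*sqrt(161)*a/15) + C2*cos(2*sqrt(161)*a/15))*exp(7*a/30) + 126536/196875


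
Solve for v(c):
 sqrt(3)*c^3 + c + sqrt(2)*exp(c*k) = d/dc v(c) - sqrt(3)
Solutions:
 v(c) = C1 + sqrt(3)*c^4/4 + c^2/2 + sqrt(3)*c + sqrt(2)*exp(c*k)/k


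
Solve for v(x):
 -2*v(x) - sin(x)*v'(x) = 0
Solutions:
 v(x) = C1*(cos(x) + 1)/(cos(x) - 1)


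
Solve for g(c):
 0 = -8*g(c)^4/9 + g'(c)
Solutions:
 g(c) = 3^(1/3)*(-1/(C1 + 8*c))^(1/3)
 g(c) = (-1/(C1 + 8*c))^(1/3)*(-3^(1/3) - 3^(5/6)*I)/2
 g(c) = (-1/(C1 + 8*c))^(1/3)*(-3^(1/3) + 3^(5/6)*I)/2


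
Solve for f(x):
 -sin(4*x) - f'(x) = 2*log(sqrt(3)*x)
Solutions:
 f(x) = C1 - 2*x*log(x) - x*log(3) + 2*x + cos(4*x)/4


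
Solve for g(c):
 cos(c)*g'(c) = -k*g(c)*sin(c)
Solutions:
 g(c) = C1*exp(k*log(cos(c)))


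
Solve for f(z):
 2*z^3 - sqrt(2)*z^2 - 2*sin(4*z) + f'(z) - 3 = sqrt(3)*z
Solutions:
 f(z) = C1 - z^4/2 + sqrt(2)*z^3/3 + sqrt(3)*z^2/2 + 3*z - cos(4*z)/2


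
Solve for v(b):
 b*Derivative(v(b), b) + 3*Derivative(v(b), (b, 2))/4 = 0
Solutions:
 v(b) = C1 + C2*erf(sqrt(6)*b/3)


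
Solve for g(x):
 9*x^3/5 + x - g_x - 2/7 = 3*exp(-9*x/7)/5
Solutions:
 g(x) = C1 + 9*x^4/20 + x^2/2 - 2*x/7 + 7*exp(-9*x/7)/15


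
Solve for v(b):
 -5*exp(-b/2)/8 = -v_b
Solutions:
 v(b) = C1 - 5*exp(-b/2)/4


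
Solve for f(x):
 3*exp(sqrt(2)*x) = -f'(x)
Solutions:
 f(x) = C1 - 3*sqrt(2)*exp(sqrt(2)*x)/2


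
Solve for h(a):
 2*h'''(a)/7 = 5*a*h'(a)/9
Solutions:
 h(a) = C1 + Integral(C2*airyai(420^(1/3)*a/6) + C3*airybi(420^(1/3)*a/6), a)


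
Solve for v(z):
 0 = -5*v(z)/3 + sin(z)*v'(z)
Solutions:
 v(z) = C1*(cos(z) - 1)^(5/6)/(cos(z) + 1)^(5/6)


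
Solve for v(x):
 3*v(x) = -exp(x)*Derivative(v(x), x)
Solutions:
 v(x) = C1*exp(3*exp(-x))


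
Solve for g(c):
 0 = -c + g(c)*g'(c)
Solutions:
 g(c) = -sqrt(C1 + c^2)
 g(c) = sqrt(C1 + c^2)


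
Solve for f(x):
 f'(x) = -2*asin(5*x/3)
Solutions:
 f(x) = C1 - 2*x*asin(5*x/3) - 2*sqrt(9 - 25*x^2)/5


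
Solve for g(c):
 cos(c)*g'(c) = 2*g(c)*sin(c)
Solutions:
 g(c) = C1/cos(c)^2


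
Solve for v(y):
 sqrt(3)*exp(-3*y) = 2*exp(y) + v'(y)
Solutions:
 v(y) = C1 - 2*exp(y) - sqrt(3)*exp(-3*y)/3


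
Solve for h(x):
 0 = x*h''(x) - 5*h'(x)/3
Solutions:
 h(x) = C1 + C2*x^(8/3)


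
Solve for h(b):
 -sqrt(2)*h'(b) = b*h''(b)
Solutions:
 h(b) = C1 + C2*b^(1 - sqrt(2))


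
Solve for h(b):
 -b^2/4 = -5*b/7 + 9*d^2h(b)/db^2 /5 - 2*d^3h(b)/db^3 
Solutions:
 h(b) = C1 + C2*b + C3*exp(9*b/10) - 5*b^4/432 + 25*b^3/1701 + 250*b^2/5103


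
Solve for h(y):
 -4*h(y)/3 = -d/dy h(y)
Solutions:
 h(y) = C1*exp(4*y/3)


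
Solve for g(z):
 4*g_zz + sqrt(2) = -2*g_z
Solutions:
 g(z) = C1 + C2*exp(-z/2) - sqrt(2)*z/2


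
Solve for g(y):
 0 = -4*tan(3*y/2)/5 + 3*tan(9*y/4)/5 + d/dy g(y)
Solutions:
 g(y) = C1 - 8*log(cos(3*y/2))/15 + 4*log(cos(9*y/4))/15


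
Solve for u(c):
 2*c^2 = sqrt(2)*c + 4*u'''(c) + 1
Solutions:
 u(c) = C1 + C2*c + C3*c^2 + c^5/120 - sqrt(2)*c^4/96 - c^3/24


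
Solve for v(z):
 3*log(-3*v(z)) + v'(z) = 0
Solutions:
 Integral(1/(log(-_y) + log(3)), (_y, v(z)))/3 = C1 - z


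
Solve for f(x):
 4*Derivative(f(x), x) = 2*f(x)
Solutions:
 f(x) = C1*exp(x/2)


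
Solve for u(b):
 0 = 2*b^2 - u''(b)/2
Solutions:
 u(b) = C1 + C2*b + b^4/3


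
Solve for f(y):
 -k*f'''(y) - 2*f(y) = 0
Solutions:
 f(y) = C1*exp(2^(1/3)*y*(-1/k)^(1/3)) + C2*exp(2^(1/3)*y*(-1/k)^(1/3)*(-1 + sqrt(3)*I)/2) + C3*exp(-2^(1/3)*y*(-1/k)^(1/3)*(1 + sqrt(3)*I)/2)


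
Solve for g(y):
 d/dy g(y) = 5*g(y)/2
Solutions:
 g(y) = C1*exp(5*y/2)


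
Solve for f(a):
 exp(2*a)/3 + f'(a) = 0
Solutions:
 f(a) = C1 - exp(2*a)/6


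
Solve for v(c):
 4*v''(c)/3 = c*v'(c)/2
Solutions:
 v(c) = C1 + C2*erfi(sqrt(3)*c/4)


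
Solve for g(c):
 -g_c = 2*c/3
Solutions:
 g(c) = C1 - c^2/3


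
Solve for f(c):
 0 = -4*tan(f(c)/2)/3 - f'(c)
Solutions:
 f(c) = -2*asin(C1*exp(-2*c/3)) + 2*pi
 f(c) = 2*asin(C1*exp(-2*c/3))


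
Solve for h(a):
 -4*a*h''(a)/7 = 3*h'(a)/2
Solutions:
 h(a) = C1 + C2/a^(13/8)


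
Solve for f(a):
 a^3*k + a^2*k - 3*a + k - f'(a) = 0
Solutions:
 f(a) = C1 + a^4*k/4 + a^3*k/3 - 3*a^2/2 + a*k


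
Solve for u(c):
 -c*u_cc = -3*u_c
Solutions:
 u(c) = C1 + C2*c^4


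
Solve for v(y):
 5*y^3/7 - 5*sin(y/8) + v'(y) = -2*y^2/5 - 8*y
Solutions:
 v(y) = C1 - 5*y^4/28 - 2*y^3/15 - 4*y^2 - 40*cos(y/8)


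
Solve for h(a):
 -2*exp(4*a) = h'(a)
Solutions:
 h(a) = C1 - exp(4*a)/2


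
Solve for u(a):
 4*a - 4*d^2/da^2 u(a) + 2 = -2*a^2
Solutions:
 u(a) = C1 + C2*a + a^4/24 + a^3/6 + a^2/4


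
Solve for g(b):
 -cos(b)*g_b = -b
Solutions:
 g(b) = C1 + Integral(b/cos(b), b)


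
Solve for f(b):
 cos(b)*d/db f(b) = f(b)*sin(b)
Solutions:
 f(b) = C1/cos(b)


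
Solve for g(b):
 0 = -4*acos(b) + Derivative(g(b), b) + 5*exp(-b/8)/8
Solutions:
 g(b) = C1 + 4*b*acos(b) - 4*sqrt(1 - b^2) + 5*exp(-b/8)


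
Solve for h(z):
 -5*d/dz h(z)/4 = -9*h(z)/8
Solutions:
 h(z) = C1*exp(9*z/10)


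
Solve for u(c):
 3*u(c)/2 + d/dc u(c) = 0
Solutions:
 u(c) = C1*exp(-3*c/2)


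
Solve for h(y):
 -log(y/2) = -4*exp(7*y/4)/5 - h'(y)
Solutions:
 h(y) = C1 + y*log(y) + y*(-1 - log(2)) - 16*exp(7*y/4)/35


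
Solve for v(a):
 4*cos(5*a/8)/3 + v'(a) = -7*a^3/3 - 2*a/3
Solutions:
 v(a) = C1 - 7*a^4/12 - a^2/3 - 32*sin(5*a/8)/15


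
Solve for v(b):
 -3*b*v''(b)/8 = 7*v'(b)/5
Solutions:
 v(b) = C1 + C2/b^(41/15)


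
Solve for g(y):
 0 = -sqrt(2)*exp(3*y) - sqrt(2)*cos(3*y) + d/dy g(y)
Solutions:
 g(y) = C1 + sqrt(2)*exp(3*y)/3 + sqrt(2)*sin(3*y)/3


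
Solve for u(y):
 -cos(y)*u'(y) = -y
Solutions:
 u(y) = C1 + Integral(y/cos(y), y)


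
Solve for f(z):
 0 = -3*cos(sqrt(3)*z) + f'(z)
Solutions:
 f(z) = C1 + sqrt(3)*sin(sqrt(3)*z)


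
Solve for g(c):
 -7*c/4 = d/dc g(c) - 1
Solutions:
 g(c) = C1 - 7*c^2/8 + c


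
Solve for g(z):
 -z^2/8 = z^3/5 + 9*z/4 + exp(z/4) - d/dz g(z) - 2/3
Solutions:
 g(z) = C1 + z^4/20 + z^3/24 + 9*z^2/8 - 2*z/3 + 4*exp(z/4)


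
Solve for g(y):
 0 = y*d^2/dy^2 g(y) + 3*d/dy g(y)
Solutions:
 g(y) = C1 + C2/y^2


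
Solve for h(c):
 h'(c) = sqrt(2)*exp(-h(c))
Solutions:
 h(c) = log(C1 + sqrt(2)*c)


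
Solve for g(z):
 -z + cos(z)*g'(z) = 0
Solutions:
 g(z) = C1 + Integral(z/cos(z), z)


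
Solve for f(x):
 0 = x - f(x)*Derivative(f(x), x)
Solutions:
 f(x) = -sqrt(C1 + x^2)
 f(x) = sqrt(C1 + x^2)


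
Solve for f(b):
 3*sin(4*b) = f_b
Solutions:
 f(b) = C1 - 3*cos(4*b)/4


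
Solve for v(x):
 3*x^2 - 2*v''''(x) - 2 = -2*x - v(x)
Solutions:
 v(x) = C1*exp(-2^(3/4)*x/2) + C2*exp(2^(3/4)*x/2) + C3*sin(2^(3/4)*x/2) + C4*cos(2^(3/4)*x/2) - 3*x^2 - 2*x + 2


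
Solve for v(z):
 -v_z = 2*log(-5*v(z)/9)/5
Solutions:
 5*Integral(1/(log(-_y) - 2*log(3) + log(5)), (_y, v(z)))/2 = C1 - z


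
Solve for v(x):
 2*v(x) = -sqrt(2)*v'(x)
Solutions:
 v(x) = C1*exp(-sqrt(2)*x)


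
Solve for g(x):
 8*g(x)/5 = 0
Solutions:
 g(x) = 0


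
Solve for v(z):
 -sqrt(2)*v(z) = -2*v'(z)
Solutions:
 v(z) = C1*exp(sqrt(2)*z/2)


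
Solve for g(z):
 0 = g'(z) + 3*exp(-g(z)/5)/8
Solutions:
 g(z) = 5*log(C1 - 3*z/40)


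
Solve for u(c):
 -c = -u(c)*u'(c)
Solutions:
 u(c) = -sqrt(C1 + c^2)
 u(c) = sqrt(C1 + c^2)


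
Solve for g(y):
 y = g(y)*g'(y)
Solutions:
 g(y) = -sqrt(C1 + y^2)
 g(y) = sqrt(C1 + y^2)


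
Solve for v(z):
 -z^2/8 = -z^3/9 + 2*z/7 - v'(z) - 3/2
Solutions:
 v(z) = C1 - z^4/36 + z^3/24 + z^2/7 - 3*z/2


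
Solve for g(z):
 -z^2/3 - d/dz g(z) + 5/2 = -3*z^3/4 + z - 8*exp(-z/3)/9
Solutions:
 g(z) = C1 + 3*z^4/16 - z^3/9 - z^2/2 + 5*z/2 - 8*exp(-z/3)/3


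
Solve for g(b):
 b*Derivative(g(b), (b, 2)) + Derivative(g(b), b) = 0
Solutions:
 g(b) = C1 + C2*log(b)


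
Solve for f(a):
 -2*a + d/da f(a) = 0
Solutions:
 f(a) = C1 + a^2


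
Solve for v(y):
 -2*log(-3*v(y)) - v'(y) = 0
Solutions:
 Integral(1/(log(-_y) + log(3)), (_y, v(y)))/2 = C1 - y


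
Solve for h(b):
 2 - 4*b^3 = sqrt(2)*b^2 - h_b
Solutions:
 h(b) = C1 + b^4 + sqrt(2)*b^3/3 - 2*b


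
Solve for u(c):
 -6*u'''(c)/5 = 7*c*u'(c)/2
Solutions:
 u(c) = C1 + Integral(C2*airyai(-630^(1/3)*c/6) + C3*airybi(-630^(1/3)*c/6), c)


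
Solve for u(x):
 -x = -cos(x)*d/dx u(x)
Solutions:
 u(x) = C1 + Integral(x/cos(x), x)


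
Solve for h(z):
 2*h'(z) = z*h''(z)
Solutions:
 h(z) = C1 + C2*z^3


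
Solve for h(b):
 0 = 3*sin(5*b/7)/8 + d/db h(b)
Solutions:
 h(b) = C1 + 21*cos(5*b/7)/40


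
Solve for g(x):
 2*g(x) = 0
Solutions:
 g(x) = 0


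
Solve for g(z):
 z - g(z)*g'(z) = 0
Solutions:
 g(z) = -sqrt(C1 + z^2)
 g(z) = sqrt(C1 + z^2)


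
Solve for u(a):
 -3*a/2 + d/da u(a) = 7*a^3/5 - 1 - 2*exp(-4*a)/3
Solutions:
 u(a) = C1 + 7*a^4/20 + 3*a^2/4 - a + exp(-4*a)/6


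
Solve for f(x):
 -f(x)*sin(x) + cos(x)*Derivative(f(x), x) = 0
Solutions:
 f(x) = C1/cos(x)


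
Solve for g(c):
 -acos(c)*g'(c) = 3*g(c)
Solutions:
 g(c) = C1*exp(-3*Integral(1/acos(c), c))


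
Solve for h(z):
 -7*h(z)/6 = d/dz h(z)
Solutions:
 h(z) = C1*exp(-7*z/6)


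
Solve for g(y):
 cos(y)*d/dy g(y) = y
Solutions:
 g(y) = C1 + Integral(y/cos(y), y)


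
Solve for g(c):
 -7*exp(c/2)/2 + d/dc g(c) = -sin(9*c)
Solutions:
 g(c) = C1 + 7*exp(c/2) + cos(9*c)/9


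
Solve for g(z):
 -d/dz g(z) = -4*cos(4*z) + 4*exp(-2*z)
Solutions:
 g(z) = C1 + sin(4*z) + 2*exp(-2*z)


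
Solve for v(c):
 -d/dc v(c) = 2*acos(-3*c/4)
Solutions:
 v(c) = C1 - 2*c*acos(-3*c/4) - 2*sqrt(16 - 9*c^2)/3


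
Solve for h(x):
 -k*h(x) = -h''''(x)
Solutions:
 h(x) = C1*exp(-k^(1/4)*x) + C2*exp(k^(1/4)*x) + C3*exp(-I*k^(1/4)*x) + C4*exp(I*k^(1/4)*x)


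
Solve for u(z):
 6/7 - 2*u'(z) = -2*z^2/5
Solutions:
 u(z) = C1 + z^3/15 + 3*z/7


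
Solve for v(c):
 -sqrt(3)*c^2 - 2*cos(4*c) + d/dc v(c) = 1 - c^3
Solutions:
 v(c) = C1 - c^4/4 + sqrt(3)*c^3/3 + c + sin(4*c)/2


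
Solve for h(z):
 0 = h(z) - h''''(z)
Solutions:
 h(z) = C1*exp(-z) + C2*exp(z) + C3*sin(z) + C4*cos(z)


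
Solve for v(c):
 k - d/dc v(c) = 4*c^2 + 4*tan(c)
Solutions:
 v(c) = C1 - 4*c^3/3 + c*k + 4*log(cos(c))


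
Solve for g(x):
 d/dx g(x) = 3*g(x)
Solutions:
 g(x) = C1*exp(3*x)


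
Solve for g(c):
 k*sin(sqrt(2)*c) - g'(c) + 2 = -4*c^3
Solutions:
 g(c) = C1 + c^4 + 2*c - sqrt(2)*k*cos(sqrt(2)*c)/2


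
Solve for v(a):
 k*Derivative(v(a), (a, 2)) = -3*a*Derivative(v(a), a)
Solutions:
 v(a) = C1 + C2*sqrt(k)*erf(sqrt(6)*a*sqrt(1/k)/2)


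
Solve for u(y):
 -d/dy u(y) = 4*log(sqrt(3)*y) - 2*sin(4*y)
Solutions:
 u(y) = C1 - 4*y*log(y) - 2*y*log(3) + 4*y - cos(4*y)/2


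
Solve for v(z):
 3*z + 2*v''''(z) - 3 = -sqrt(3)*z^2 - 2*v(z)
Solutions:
 v(z) = -sqrt(3)*z^2/2 - 3*z/2 + (C1*sin(sqrt(2)*z/2) + C2*cos(sqrt(2)*z/2))*exp(-sqrt(2)*z/2) + (C3*sin(sqrt(2)*z/2) + C4*cos(sqrt(2)*z/2))*exp(sqrt(2)*z/2) + 3/2


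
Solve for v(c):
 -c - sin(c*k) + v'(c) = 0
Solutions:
 v(c) = C1 + c^2/2 - cos(c*k)/k


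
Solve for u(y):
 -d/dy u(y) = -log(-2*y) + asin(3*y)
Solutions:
 u(y) = C1 + y*log(-y) - y*asin(3*y) - y + y*log(2) - sqrt(1 - 9*y^2)/3


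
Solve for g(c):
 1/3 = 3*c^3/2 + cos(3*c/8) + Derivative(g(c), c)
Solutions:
 g(c) = C1 - 3*c^4/8 + c/3 - 8*sin(3*c/8)/3


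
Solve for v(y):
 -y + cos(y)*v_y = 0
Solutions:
 v(y) = C1 + Integral(y/cos(y), y)


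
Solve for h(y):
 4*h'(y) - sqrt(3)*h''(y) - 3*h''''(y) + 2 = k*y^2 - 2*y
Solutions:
 h(y) = C1 + C2*exp(y*(-(18 + sqrt(3)*sqrt(sqrt(3) + 108))^(1/3) + sqrt(3)/(18 + sqrt(3)*sqrt(sqrt(3) + 108))^(1/3))/6)*sin(y*(3/(18 + sqrt(3)*sqrt(sqrt(3) + 108))^(1/3) + sqrt(3)*(18 + sqrt(3)*sqrt(sqrt(3) + 108))^(1/3))/6) + C3*exp(y*(-(18 + sqrt(3)*sqrt(sqrt(3) + 108))^(1/3) + sqrt(3)/(18 + sqrt(3)*sqrt(sqrt(3) + 108))^(1/3))/6)*cos(y*(3/(18 + sqrt(3)*sqrt(sqrt(3) + 108))^(1/3) + sqrt(3)*(18 + sqrt(3)*sqrt(sqrt(3) + 108))^(1/3))/6) + C4*exp(-y*(-(18 + sqrt(3)*sqrt(sqrt(3) + 108))^(1/3) + sqrt(3)/(18 + sqrt(3)*sqrt(sqrt(3) + 108))^(1/3))/3) + k*y^3/12 + sqrt(3)*k*y^2/16 + 3*k*y/32 - y^2/4 - y/2 - sqrt(3)*y/8
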